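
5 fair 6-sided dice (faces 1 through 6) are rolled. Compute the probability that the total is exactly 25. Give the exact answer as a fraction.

7/432

There are 6^5 = 7776 equally likely outcomes.
The number of ordered 5-tuples from {1,…,6} summing to 25 is 126.
P(sum = 25) = 126/7776 = 7/432.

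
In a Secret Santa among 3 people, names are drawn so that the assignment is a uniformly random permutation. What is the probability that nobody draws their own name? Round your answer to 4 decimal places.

This is the derangement probability: permutations of 3 with no fixed point.
D(3) = 3! · (1 − 1/1! + 1/2! − ··· + (−1)^3/3!) = 2.
P = 2/6 = 1/3 ≈ 0.3333.

0.3333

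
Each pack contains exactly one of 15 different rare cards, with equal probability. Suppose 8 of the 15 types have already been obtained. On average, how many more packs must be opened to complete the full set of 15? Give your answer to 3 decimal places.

38.893

Starting from 8 distinct types, each trial gives a new one with probability (15−i)/15 when i types are held, so the wait for the next new type is 15/(15−i).
E = 15/7 + 15/6 + 15/5 + 15/4 + 15/3 + 15/2 + 15/1 = 1089/28 ≈ 38.893.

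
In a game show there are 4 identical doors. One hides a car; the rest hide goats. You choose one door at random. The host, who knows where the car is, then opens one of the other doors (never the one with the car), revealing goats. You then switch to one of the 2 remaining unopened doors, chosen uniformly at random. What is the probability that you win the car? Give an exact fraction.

Your original door holds the car with probability 1/4, so the other 3 collectively hold it with probability 3/4.
The host can always find an empty door to open, so this doesn't change that 3/4; it is now spread over the 2 remaining unopened doors.
P(win by switching) = (3/4) · (1/2) = 3/8.

3/8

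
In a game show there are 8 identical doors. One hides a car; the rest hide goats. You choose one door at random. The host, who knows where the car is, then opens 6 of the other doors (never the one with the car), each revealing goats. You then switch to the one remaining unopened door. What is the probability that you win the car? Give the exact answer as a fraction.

Your original door holds the car with probability 1/8, so the other 7 collectively hold it with probability 7/8.
The host can always find 6 empty doors to open, so the reveals don't change that 7/8; it is now spread over the 1 remaining unopened door.
P(win by switching) = (7/8) · (1/1) = 7/8.

7/8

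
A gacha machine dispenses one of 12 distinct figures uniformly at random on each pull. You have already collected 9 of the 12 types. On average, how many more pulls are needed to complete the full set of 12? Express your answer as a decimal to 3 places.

Starting from 9 distinct types, each trial gives a new one with probability (12−i)/12 when i types are held, so the wait for the next new type is 12/(12−i).
E = 12/3 + 12/2 + 12/1 = 22 ≈ 22.000.

22.000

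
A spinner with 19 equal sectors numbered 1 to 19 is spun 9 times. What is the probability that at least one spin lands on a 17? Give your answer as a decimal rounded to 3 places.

P(no spin lands on a 17) = (18/19)^9 ≈ 0.615.
P(at least one) = 1 − 0.615 = 0.385.

0.385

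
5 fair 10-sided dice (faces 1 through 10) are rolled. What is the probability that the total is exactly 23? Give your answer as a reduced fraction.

There are 10^5 = 100000 equally likely outcomes.
The number of ordered 5-tuples from {1,…,10} summing to 23 is 4840.
P(sum = 23) = 4840/100000 = 121/2500.

121/2500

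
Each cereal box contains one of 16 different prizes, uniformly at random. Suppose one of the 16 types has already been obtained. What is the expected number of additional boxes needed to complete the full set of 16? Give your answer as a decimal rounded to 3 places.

Starting from 1 distinct type, each trial gives a new one with probability (16−i)/16 when i types are held, so the wait for the next new type is 16/(16−i).
E = 16/15 + 16/14 + 16/13 + 16/12 + 16/11 + 16/10 + 16/9 + 16/8 + 16/7 + 16/6 + 16/5 + 16/4 + 16/3 + 16/2 + 16/1 = 2391514/45045 ≈ 53.092.

53.092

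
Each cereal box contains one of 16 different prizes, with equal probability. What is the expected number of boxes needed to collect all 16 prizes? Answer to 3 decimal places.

After i distinct types are collected, each trial gives a new one with probability (16−i)/16, so the expected wait for the next new type is 16/(16−i).
E = 16/16 + 16/15 + 16/14 + 16/13 + 16/12 + 16/11 + 16/10 + 16/9 + 16/8 + 16/7 + 16/6 + 16/5 + 16/4 + 16/3 + 16/2 + 16/1 = 2436559/45045 ≈ 54.092.

54.092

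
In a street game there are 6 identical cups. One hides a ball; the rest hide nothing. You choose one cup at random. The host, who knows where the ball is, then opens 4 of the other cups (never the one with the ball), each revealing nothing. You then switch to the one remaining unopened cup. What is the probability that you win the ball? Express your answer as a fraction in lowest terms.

5/6

Your original cup holds the ball with probability 1/6, so the other 5 collectively hold it with probability 5/6.
The host can always find 4 empty cups to open, so the reveals don't change that 5/6; it is now spread over the 1 remaining unopened cup.
P(win by switching) = (5/6) · (1/1) = 5/6.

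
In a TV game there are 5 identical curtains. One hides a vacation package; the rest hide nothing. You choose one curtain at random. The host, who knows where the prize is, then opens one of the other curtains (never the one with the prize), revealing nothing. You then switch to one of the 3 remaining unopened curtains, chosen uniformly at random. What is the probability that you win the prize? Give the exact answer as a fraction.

Your original curtain holds the prize with probability 1/5, so the other 4 collectively hold it with probability 4/5.
The host can always find an empty curtain to open, so this doesn't change that 4/5; it is now spread over the 3 remaining unopened curtains.
P(win by switching) = (4/5) · (1/3) = 4/15.

4/15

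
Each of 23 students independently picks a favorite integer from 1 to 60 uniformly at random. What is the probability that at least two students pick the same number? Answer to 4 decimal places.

It's easier to compute the probability that all 23 are distinct.
P(all distinct) = 60/60 · 59/60 · ··· · 38/60 ≈ 0.0077.
So the probability of at least one match is 1 − 0.0077 = 0.9923.

0.9923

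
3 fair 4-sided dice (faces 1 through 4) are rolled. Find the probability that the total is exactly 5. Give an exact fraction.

There are 4^3 = 64 equally likely outcomes.
The number of ordered 3-tuples from {1,…,4} summing to 5 is 6.
P(sum = 5) = 6/64 = 3/32.

3/32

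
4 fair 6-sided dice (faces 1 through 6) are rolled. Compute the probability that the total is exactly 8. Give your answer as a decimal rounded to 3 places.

0.027

There are 6^4 = 1296 equally likely outcomes.
The number of ordered 4-tuples from {1,…,6} summing to 8 is 35.
P(sum = 8) = 35/1296 ≈ 0.027.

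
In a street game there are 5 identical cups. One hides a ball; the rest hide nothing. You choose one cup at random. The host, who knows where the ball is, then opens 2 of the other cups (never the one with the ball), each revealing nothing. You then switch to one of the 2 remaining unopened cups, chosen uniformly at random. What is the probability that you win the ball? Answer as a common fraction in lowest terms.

Your original cup holds the ball with probability 1/5, so the other 4 collectively hold it with probability 4/5.
The host can always find 2 empty cups to open, so the reveals don't change that 4/5; it is now spread over the 2 remaining unopened cups.
P(win by switching) = (4/5) · (1/2) = 2/5.

2/5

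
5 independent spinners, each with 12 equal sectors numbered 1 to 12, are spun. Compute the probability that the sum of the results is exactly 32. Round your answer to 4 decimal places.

0.0500

There are 12^5 = 248832 equally likely outcomes.
The number of ordered 5-tuples from {1,…,12} summing to 32 is 12435.
P(sum = 32) = 12435/248832 = 4145/82944 ≈ 0.0500.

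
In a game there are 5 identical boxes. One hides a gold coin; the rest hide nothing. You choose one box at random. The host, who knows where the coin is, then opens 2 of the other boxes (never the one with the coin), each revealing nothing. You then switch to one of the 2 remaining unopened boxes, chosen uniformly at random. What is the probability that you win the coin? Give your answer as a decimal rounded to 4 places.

0.4000

Your original box holds the coin with probability 1/5, so the other 4 collectively hold it with probability 4/5.
The host can always find 2 empty boxes to open, so the reveals don't change that 4/5; it is now spread over the 2 remaining unopened boxes.
P(win by switching) = (4/5) · (1/2) = 2/5 ≈ 0.4000.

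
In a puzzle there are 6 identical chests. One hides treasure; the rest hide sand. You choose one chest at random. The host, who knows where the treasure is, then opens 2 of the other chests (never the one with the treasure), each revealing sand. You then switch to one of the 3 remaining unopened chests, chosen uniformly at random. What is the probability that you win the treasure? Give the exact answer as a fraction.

Your original chest holds the treasure with probability 1/6, so the other 5 collectively hold it with probability 5/6.
The host can always find 2 empty chests to open, so the reveals don't change that 5/6; it is now spread over the 3 remaining unopened chests.
P(win by switching) = (5/6) · (1/3) = 5/18.

5/18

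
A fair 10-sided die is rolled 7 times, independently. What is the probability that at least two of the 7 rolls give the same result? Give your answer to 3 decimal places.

0.940

P(all 7 different) = 10/10 · 9/10 · ··· · 4/10 ≈ 0.060.
P(at least two equal) = 1 − 0.060 = 0.940.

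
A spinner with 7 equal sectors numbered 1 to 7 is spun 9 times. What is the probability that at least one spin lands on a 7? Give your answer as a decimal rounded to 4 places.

0.7503

P(no spin lands on a 7) = (6/7)^9 ≈ 0.2497.
P(at least one) = 1 − 0.2497 = 0.7503.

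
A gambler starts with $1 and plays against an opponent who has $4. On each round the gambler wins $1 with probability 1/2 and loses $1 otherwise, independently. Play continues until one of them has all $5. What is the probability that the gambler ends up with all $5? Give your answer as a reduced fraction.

With a fair step, P(i) = ½P(i−1) + ½P(i+1) with P(0)=0, P(5)=1 has the linear solution P(i) = i/5.
P(1) = 1/5.

1/5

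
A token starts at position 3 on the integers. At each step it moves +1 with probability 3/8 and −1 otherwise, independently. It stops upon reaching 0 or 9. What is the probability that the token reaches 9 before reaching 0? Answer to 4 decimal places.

0.0370

Let r = q/p = (5/8)/(3/8) = 5/3. The recurrence P(i) = p·P(i+1) + q·P(i−1) with P(0)=0, P(9)=1 gives P(i) = (1 − r^i)/(1 − r^9).
P(3) = (1 − (5/3)^3) / (1 − (5/3)^9) = 729/19729 ≈ 0.0370.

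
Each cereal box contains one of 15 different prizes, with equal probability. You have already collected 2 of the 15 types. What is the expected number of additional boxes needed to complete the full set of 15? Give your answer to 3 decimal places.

Starting from 2 distinct types, each trial gives a new one with probability (15−i)/15 when i types are held, so the wait for the next new type is 15/(15−i).
E = 15/13 + 15/12 + 15/11 + 15/10 + 15/9 + 15/8 + 15/7 + 15/6 + 15/5 + 15/4 + 15/3 + 15/2 + 15/1 = 1145993/24024 ≈ 47.702.

47.702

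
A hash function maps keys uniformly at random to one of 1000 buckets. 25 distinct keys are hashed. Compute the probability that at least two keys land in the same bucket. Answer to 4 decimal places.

0.2610

It's easier to compute the probability that all 25 are distinct.
P(all distinct) = 1000/1000 · 999/1000 · ··· · 976/1000 ≈ 0.7390.
So the probability of at least one match is 1 − 0.7390 = 0.2610.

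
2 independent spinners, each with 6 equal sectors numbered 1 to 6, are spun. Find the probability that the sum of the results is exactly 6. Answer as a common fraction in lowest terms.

5/36

There are 6^2 = 36 equally likely outcomes.
The number of ordered 2-tuples from {1,…,6} summing to 6 is 5.
P(sum = 6) = 5/36.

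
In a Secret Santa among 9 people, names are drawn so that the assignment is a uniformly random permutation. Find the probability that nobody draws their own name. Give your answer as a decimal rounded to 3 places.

This is the derangement probability: permutations of 9 with no fixed point.
D(9) = 9! · (1 − 1/1! + 1/2! − ··· + (−1)^9/9!) = 133496.
P = 133496/362880 = 16687/45360 ≈ 0.368.

0.368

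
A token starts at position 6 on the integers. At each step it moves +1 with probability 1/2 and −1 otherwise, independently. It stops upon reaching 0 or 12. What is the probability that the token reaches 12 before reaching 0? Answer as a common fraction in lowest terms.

1/2

With a fair step, P(i) = ½P(i−1) + ½P(i+1) with P(0)=0, P(12)=1 has the linear solution P(i) = i/12.
P(6) = 6/12 = 1/2.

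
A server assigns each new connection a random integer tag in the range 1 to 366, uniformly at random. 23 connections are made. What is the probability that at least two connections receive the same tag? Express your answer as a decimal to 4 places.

0.5063

It's easier to compute the probability that all 23 are distinct.
P(all distinct) = 366/366 · 365/366 · ··· · 344/366 ≈ 0.4937.
So the probability of at least one match is 1 − 0.4937 = 0.5063.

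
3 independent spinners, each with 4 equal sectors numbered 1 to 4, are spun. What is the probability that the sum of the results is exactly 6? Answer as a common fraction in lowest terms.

There are 4^3 = 64 equally likely outcomes.
The number of ordered 3-tuples from {1,…,4} summing to 6 is 10.
P(sum = 6) = 10/64 = 5/32.

5/32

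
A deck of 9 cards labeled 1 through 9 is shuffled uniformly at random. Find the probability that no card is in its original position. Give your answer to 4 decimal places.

0.3679

This is the derangement probability: permutations of 9 with no fixed point.
D(9) = 9! · (1 − 1/1! + 1/2! − ··· + (−1)^9/9!) = 133496.
P = 133496/362880 = 16687/45360 ≈ 0.3679.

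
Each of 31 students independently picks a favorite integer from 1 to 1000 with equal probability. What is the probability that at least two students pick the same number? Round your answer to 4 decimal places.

0.3749

It's easier to compute the probability that all 31 are distinct.
P(all distinct) = 1000/1000 · 999/1000 · ··· · 970/1000 ≈ 0.6251.
So the probability of at least one match is 1 − 0.6251 = 0.3749.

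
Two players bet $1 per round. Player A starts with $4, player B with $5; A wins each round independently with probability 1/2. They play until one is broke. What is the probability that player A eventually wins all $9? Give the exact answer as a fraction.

With a fair step, P(i) = ½P(i−1) + ½P(i+1) with P(0)=0, P(9)=1 has the linear solution P(i) = i/9.
P(4) = 4/9.

4/9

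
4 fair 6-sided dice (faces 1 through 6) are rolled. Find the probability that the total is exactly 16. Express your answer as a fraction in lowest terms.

There are 6^4 = 1296 equally likely outcomes.
The number of ordered 4-tuples from {1,…,6} summing to 16 is 125.
P(sum = 16) = 125/1296.

125/1296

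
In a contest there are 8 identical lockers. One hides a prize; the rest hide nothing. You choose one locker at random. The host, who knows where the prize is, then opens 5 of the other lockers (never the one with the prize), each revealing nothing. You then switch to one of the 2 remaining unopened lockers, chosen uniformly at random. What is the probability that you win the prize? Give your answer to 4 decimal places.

Your original locker holds the prize with probability 1/8, so the other 7 collectively hold it with probability 7/8.
The host can always find 5 empty lockers to open, so the reveals don't change that 7/8; it is now spread over the 2 remaining unopened lockers.
P(win by switching) = (7/8) · (1/2) = 7/16 ≈ 0.4375.

0.4375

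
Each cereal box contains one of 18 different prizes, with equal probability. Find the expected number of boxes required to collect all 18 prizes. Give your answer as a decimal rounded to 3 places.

62.912

After i distinct types are collected, each trial gives a new one with probability (18−i)/18, so the expected wait for the next new type is 18/(18−i).
E = 18/18 + 18/17 + 18/16 + 18/15 + 18/14 + 18/13 + 18/12 + 18/11 + 18/10 + 18/9 + 18/8 + 18/7 + 18/6 + 18/5 + 18/4 + 18/3 + 18/2 + 18/1 = 42822903/680680 ≈ 62.912.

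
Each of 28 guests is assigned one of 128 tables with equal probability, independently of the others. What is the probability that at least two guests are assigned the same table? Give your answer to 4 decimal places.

0.9589

It's easier to compute the probability that all 28 are distinct.
P(all distinct) = 128/128 · 127/128 · ··· · 101/128 ≈ 0.0411.
So the probability of at least one match is 1 − 0.0411 = 0.9589.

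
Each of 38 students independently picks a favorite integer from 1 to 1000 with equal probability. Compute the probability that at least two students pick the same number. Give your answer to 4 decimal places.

It's easier to compute the probability that all 38 are distinct.
P(all distinct) = 1000/1000 · 999/1000 · ··· · 963/1000 ≈ 0.4907.
So the probability of at least one match is 1 − 0.4907 = 0.5093.

0.5093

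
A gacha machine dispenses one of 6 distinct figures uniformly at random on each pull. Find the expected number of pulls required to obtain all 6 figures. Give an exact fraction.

147/10

After i distinct types are collected, each trial gives a new one with probability (6−i)/6, so the expected wait for the next new type is 6/(6−i).
E = 6/6 + 6/5 + 6/4 + 6/3 + 6/2 + 6/1 = 147/10.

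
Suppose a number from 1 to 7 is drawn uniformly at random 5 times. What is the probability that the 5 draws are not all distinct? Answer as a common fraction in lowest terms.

2041/2401

P(all 5 different) = 7/7 · 6/7 · ··· · 3/7 = 360/2401.
P(at least two equal) = 1 − 360/2401 = 2041/2401.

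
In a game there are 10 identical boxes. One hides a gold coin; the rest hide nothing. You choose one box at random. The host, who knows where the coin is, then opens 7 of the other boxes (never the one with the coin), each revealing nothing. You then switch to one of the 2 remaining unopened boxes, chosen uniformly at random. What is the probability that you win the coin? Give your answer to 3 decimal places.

Your original box holds the coin with probability 1/10, so the other 9 collectively hold it with probability 9/10.
The host can always find 7 empty boxes to open, so the reveals don't change that 9/10; it is now spread over the 2 remaining unopened boxes.
P(win by switching) = (9/10) · (1/2) = 9/20 ≈ 0.450.

0.450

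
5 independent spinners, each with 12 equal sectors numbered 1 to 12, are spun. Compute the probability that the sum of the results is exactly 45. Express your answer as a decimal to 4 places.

0.0149

There are 12^5 = 248832 equally likely outcomes.
The number of ordered 5-tuples from {1,…,12} summing to 45 is 3701.
P(sum = 45) = 3701/248832 ≈ 0.0149.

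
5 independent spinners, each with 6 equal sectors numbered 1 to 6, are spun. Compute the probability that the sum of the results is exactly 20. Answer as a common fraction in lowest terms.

217/2592

There are 6^5 = 7776 equally likely outcomes.
The number of ordered 5-tuples from {1,…,6} summing to 20 is 651.
P(sum = 20) = 651/7776 = 217/2592.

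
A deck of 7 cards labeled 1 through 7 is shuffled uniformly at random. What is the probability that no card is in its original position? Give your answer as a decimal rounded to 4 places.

0.3679

This is the derangement probability: permutations of 7 with no fixed point.
D(7) = 7! · (1 − 1/1! + 1/2! − ··· + (−1)^7/7!) = 1854.
P = 1854/5040 = 103/280 ≈ 0.3679.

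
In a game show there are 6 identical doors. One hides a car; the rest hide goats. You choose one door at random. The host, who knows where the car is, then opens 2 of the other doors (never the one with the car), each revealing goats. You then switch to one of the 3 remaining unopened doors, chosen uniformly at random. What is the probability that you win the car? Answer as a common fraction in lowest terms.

Your original door holds the car with probability 1/6, so the other 5 collectively hold it with probability 5/6.
The host can always find 2 empty doors to open, so the reveals don't change that 5/6; it is now spread over the 3 remaining unopened doors.
P(win by switching) = (5/6) · (1/3) = 5/18.

5/18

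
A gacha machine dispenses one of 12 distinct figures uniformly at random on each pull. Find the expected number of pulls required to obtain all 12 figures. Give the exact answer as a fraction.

86021/2310

After i distinct types are collected, each trial gives a new one with probability (12−i)/12, so the expected wait for the next new type is 12/(12−i).
E = 12/12 + 12/11 + 12/10 + 12/9 + 12/8 + 12/7 + 12/6 + 12/5 + 12/4 + 12/3 + 12/2 + 12/1 = 86021/2310.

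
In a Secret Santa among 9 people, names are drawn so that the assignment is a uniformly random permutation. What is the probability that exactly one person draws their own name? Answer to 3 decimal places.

0.368

Choose which one is fixed: C(9,1) = 9 ways.
The remaining 8 must have no fixed point: D(8) = 14833.
P = 9·14833/362880 = 2119/5760 ≈ 0.368.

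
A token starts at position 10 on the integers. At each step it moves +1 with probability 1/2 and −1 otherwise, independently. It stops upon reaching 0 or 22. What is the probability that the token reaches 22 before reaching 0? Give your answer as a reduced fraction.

5/11

With a fair step, P(i) = ½P(i−1) + ½P(i+1) with P(0)=0, P(22)=1 has the linear solution P(i) = i/22.
P(10) = 10/22 = 5/11.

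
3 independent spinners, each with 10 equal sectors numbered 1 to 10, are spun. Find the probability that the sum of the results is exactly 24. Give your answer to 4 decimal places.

0.0280

There are 10^3 = 1000 equally likely outcomes.
The number of ordered 3-tuples from {1,…,10} summing to 24 is 28.
P(sum = 24) = 28/1000 = 7/250 ≈ 0.0280.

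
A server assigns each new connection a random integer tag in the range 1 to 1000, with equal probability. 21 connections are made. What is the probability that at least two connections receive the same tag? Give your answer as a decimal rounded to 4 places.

It's easier to compute the probability that all 21 are distinct.
P(all distinct) = 1000/1000 · 999/1000 · ··· · 980/1000 ≈ 0.8094.
So the probability of at least one match is 1 − 0.8094 = 0.1906.

0.1906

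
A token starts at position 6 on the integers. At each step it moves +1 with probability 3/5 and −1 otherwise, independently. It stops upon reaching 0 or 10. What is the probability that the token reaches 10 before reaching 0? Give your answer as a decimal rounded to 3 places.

Let r = q/p = (2/5)/(3/5) = 2/3. The recurrence P(i) = p·P(i+1) + q·P(i−1) with P(0)=0, P(10)=1 gives P(i) = (1 − r^i)/(1 − r^10).
P(6) = (1 − (2/3)^6) / (1 − (2/3)^10) = 10773/11605 ≈ 0.928.

0.928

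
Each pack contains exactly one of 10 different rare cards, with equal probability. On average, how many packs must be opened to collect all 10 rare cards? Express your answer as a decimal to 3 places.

After i distinct types are collected, each trial gives a new one with probability (10−i)/10, so the expected wait for the next new type is 10/(10−i).
E = 10/10 + 10/9 + 10/8 + 10/7 + 10/6 + 10/5 + 10/4 + 10/3 + 10/2 + 10/1 = 7381/252 ≈ 29.290.

29.290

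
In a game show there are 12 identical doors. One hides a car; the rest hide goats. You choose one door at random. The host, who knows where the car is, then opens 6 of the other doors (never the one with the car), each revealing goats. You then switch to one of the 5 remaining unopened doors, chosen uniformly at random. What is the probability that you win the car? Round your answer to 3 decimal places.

0.183

Your original door holds the car with probability 1/12, so the other 11 collectively hold it with probability 11/12.
The host can always find 6 empty doors to open, so the reveals don't change that 11/12; it is now spread over the 5 remaining unopened doors.
P(win by switching) = (11/12) · (1/5) = 11/60 ≈ 0.183.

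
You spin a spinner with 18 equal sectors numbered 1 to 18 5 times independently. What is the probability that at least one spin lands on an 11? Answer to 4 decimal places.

P(no spin lands on an 11) = (17/18)^5 ≈ 0.7514.
P(at least one) = 1 − 0.7514 = 0.2486.

0.2486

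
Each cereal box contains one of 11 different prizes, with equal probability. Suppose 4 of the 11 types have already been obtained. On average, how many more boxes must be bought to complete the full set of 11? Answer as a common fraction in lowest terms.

Starting from 4 distinct types, each trial gives a new one with probability (11−i)/11 when i types are held, so the wait for the next new type is 11/(11−i).
E = 11/7 + 11/6 + 11/5 + 11/4 + 11/3 + 11/2 + 11/1 = 3993/140.

3993/140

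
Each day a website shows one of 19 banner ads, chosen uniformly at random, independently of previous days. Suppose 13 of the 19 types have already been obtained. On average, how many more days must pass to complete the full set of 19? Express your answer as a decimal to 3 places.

Starting from 13 distinct types, each trial gives a new one with probability (19−i)/19 when i types are held, so the wait for the next new type is 19/(19−i).
E = 19/6 + 19/5 + 19/4 + 19/3 + 19/2 + 19/1 = 931/20 ≈ 46.550.

46.550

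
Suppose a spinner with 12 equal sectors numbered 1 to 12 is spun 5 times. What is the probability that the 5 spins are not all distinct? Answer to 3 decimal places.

0.618

P(all 5 different) = 12/12 · 11/12 · ··· · 8/12 ≈ 0.382.
P(at least two equal) = 1 − 0.382 = 0.618.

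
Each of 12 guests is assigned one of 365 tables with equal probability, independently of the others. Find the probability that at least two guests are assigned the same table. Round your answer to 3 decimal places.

It's easier to compute the probability that all 12 are distinct.
P(all distinct) = 365/365 · 364/365 · ··· · 354/365 ≈ 0.833.
So the probability of at least one match is 1 − 0.833 = 0.167.

0.167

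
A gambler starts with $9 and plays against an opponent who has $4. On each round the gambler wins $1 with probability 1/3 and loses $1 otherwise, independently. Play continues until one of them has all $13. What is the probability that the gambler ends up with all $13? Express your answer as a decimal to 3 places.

0.062

Let r = q/p = (2/3)/(1/3) = 2. The recurrence P(i) = p·P(i+1) + q·P(i−1) with P(0)=0, P(13)=1 gives P(i) = (1 − r^i)/(1 − r^13).
P(9) = (1 − (2)^9) / (1 − (2)^13) = 511/8191 ≈ 0.062.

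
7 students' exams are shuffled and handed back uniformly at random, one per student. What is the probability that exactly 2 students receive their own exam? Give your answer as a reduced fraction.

Choose which 2 of the 7 are fixed: C(7,2) = 21 ways.
The remaining 5 must have no fixed point: D(5) = 44.
P = 21·44/5040 = 11/60.

11/60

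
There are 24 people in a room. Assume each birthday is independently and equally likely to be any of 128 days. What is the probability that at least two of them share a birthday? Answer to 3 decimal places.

It's easier to compute the probability that all 24 are distinct.
P(all distinct) = 128/128 · 127/128 · ··· · 105/128 ≈ 0.100.
So the probability of at least one match is 1 − 0.100 = 0.900.

0.900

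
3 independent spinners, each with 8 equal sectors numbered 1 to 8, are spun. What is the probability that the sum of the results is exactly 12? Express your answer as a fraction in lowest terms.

There are 8^3 = 512 equally likely outcomes.
The number of ordered 3-tuples from {1,…,8} summing to 12 is 46.
P(sum = 12) = 46/512 = 23/256.

23/256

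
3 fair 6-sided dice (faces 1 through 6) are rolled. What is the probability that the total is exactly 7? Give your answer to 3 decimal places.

There are 6^3 = 216 equally likely outcomes.
The number of ordered 3-tuples from {1,…,6} summing to 7 is 15.
P(sum = 7) = 15/216 = 5/72 ≈ 0.069.

0.069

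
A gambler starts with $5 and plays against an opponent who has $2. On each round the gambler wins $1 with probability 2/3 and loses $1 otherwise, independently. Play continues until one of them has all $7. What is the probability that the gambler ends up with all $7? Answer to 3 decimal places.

Let r = q/p = (1/3)/(2/3) = 1/2. The recurrence P(i) = p·P(i+1) + q·P(i−1) with P(0)=0, P(7)=1 gives P(i) = (1 − r^i)/(1 − r^7).
P(5) = (1 − (1/2)^5) / (1 − (1/2)^7) = 124/127 ≈ 0.976.

0.976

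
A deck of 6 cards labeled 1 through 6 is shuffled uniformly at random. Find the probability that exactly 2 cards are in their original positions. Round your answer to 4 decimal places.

Choose which 2 of the 6 are fixed: C(6,2) = 15 ways.
The remaining 4 must have no fixed point: D(4) = 9.
P = 15·9/720 = 3/16 ≈ 0.1875.

0.1875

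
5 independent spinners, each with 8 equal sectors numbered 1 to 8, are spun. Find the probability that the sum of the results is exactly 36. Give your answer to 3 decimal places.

There are 8^5 = 32768 equally likely outcomes.
The number of ordered 5-tuples from {1,…,8} summing to 36 is 70.
P(sum = 36) = 70/32768 = 35/16384 ≈ 0.002.

0.002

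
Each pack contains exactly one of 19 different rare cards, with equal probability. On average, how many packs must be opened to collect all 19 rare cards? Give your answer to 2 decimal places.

67.41

After i distinct types are collected, each trial gives a new one with probability (19−i)/19, so the expected wait for the next new type is 19/(19−i).
E = 19/19 + 19/18 + 19/17 + 19/16 + 19/15 + 19/14 + 19/13 + 19/12 + 19/11 + 19/10 + 19/9 + 19/8 + 19/7 + 19/6 + 19/5 + 19/4 + 19/3 + 19/2 + 19/1 = 275295799/4084080 ≈ 67.41.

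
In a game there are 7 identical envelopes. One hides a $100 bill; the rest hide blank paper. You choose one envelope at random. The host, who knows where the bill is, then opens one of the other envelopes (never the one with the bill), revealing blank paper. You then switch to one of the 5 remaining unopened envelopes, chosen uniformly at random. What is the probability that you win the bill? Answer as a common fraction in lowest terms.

6/35

Your original envelope holds the bill with probability 1/7, so the other 6 collectively hold it with probability 6/7.
The host can always find an empty envelope to open, so this doesn't change that 6/7; it is now spread over the 5 remaining unopened envelopes.
P(win by switching) = (6/7) · (1/5) = 6/35.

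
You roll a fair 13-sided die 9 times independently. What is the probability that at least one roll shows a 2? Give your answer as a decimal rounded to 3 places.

P(no roll shows a 2) = (12/13)^9 ≈ 0.487.
P(at least one) = 1 − 0.487 = 0.513.

0.513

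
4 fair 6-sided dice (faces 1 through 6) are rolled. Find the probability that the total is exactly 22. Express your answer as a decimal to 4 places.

0.0077

There are 6^4 = 1296 equally likely outcomes.
The number of ordered 4-tuples from {1,…,6} summing to 22 is 10.
P(sum = 22) = 10/1296 = 5/648 ≈ 0.0077.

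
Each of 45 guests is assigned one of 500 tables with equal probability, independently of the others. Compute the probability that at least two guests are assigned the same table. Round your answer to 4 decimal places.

It's easier to compute the probability that all 45 are distinct.
P(all distinct) = 500/500 · 499/500 · ··· · 456/500 ≈ 0.1298.
So the probability of at least one match is 1 − 0.1298 = 0.8702.

0.8702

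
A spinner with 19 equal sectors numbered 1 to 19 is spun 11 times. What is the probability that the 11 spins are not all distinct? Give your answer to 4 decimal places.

0.9741

P(all 11 different) = 19/19 · 18/19 · ··· · 9/19 ≈ 0.0259.
P(at least two equal) = 1 − 0.0259 = 0.9741.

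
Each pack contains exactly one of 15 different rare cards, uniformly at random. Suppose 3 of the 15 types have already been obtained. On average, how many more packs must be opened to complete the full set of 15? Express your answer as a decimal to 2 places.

46.55

Starting from 3 distinct types, each trial gives a new one with probability (15−i)/15 when i types are held, so the wait for the next new type is 15/(15−i).
E = 15/12 + 15/11 + 15/10 + 15/9 + 15/8 + 15/7 + 15/6 + 15/5 + 15/4 + 15/3 + 15/2 + 15/1 = 86021/1848 ≈ 46.55.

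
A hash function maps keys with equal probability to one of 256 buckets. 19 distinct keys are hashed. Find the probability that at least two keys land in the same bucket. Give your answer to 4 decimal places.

0.4957

It's easier to compute the probability that all 19 are distinct.
P(all distinct) = 256/256 · 255/256 · ··· · 238/256 ≈ 0.5043.
So the probability of at least one match is 1 − 0.5043 = 0.4957.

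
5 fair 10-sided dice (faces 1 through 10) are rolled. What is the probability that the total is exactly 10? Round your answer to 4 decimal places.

There are 10^5 = 100000 equally likely outcomes.
The number of ordered 5-tuples from {1,…,10} summing to 10 is 126.
P(sum = 10) = 126/100000 = 63/50000 ≈ 0.0013.

0.0013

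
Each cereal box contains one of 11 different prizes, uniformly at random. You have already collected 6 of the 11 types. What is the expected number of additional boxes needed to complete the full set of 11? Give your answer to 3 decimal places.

Starting from 6 distinct types, each trial gives a new one with probability (11−i)/11 when i types are held, so the wait for the next new type is 11/(11−i).
E = 11/5 + 11/4 + 11/3 + 11/2 + 11/1 = 1507/60 ≈ 25.117.

25.117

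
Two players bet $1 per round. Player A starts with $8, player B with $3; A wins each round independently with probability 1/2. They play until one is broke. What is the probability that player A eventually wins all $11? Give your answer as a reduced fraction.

With a fair step, P(i) = ½P(i−1) + ½P(i+1) with P(0)=0, P(11)=1 has the linear solution P(i) = i/11.
P(8) = 8/11.

8/11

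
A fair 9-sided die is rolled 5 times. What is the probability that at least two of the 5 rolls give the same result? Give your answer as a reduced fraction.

1627/2187

P(all 5 different) = 9/9 · 8/9 · ··· · 5/9 = 560/2187.
P(at least two equal) = 1 − 560/2187 = 1627/2187.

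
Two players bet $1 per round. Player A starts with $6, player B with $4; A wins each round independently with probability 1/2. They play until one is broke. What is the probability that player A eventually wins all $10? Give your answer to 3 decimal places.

0.600

With a fair step, P(i) = ½P(i−1) + ½P(i+1) with P(0)=0, P(10)=1 has the linear solution P(i) = i/10.
P(6) = 6/10 = 3/5 ≈ 0.600.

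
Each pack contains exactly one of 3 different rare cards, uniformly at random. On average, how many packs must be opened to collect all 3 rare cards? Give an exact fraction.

After i distinct types are collected, each trial gives a new one with probability (3−i)/3, so the expected wait for the next new type is 3/(3−i).
E = 3/3 + 3/2 + 3/1 = 11/2.

11/2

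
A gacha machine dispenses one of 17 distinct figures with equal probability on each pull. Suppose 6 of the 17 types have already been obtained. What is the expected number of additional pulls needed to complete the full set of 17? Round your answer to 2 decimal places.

Starting from 6 distinct types, each trial gives a new one with probability (17−i)/17 when i types are held, so the wait for the next new type is 17/(17−i).
E = 17/11 + 17/10 + 17/9 + 17/8 + 17/7 + 17/6 + 17/5 + 17/4 + 17/3 + 17/2 + 17/1 = 1423087/27720 ≈ 51.34.

51.34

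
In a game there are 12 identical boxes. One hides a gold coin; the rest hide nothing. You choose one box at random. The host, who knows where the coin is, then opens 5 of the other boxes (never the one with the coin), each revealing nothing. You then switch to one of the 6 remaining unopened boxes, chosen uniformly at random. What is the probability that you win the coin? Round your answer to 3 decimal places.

Your original box holds the coin with probability 1/12, so the other 11 collectively hold it with probability 11/12.
The host can always find 5 empty boxes to open, so the reveals don't change that 11/12; it is now spread over the 6 remaining unopened boxes.
P(win by switching) = (11/12) · (1/6) = 11/72 ≈ 0.153.

0.153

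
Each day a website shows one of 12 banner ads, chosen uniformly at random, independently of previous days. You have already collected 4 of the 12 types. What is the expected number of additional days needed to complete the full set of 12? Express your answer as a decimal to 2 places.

32.61

Starting from 4 distinct types, each trial gives a new one with probability (12−i)/12 when i types are held, so the wait for the next new type is 12/(12−i).
E = 12/8 + 12/7 + 12/6 + 12/5 + 12/4 + 12/3 + 12/2 + 12/1 = 2283/70 ≈ 32.61.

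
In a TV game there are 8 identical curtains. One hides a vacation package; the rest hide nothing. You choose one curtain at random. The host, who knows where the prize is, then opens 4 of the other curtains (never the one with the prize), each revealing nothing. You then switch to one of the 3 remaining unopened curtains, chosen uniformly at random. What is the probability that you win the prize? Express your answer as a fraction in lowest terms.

7/24

Your original curtain holds the prize with probability 1/8, so the other 7 collectively hold it with probability 7/8.
The host can always find 4 empty curtains to open, so the reveals don't change that 7/8; it is now spread over the 3 remaining unopened curtains.
P(win by switching) = (7/8) · (1/3) = 7/24.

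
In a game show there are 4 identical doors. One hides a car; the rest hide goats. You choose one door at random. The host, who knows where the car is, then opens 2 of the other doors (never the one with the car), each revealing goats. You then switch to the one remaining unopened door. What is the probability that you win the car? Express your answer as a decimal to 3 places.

Your original door holds the car with probability 1/4, so the other 3 collectively hold it with probability 3/4.
The host can always find 2 empty doors to open, so the reveals don't change that 3/4; it is now spread over the 1 remaining unopened door.
P(win by switching) = (3/4) · (1/1) = 3/4 ≈ 0.750.

0.750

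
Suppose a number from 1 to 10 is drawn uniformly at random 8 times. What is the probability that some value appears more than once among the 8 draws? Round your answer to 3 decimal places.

0.982

P(all 8 different) = 10/10 · 9/10 · ··· · 3/10 ≈ 0.018.
P(at least two equal) = 1 − 0.018 = 0.982.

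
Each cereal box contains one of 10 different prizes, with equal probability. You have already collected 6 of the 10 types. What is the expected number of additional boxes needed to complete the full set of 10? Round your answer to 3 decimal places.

Starting from 6 distinct types, each trial gives a new one with probability (10−i)/10 when i types are held, so the wait for the next new type is 10/(10−i).
E = 10/4 + 10/3 + 10/2 + 10/1 = 125/6 ≈ 20.833.

20.833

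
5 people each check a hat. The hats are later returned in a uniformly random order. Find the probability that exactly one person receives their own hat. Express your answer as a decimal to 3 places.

0.375

Choose which one is fixed: C(5,1) = 5 ways.
The remaining 4 must have no fixed point: D(4) = 9.
P = 5·9/120 = 3/8 ≈ 0.375.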